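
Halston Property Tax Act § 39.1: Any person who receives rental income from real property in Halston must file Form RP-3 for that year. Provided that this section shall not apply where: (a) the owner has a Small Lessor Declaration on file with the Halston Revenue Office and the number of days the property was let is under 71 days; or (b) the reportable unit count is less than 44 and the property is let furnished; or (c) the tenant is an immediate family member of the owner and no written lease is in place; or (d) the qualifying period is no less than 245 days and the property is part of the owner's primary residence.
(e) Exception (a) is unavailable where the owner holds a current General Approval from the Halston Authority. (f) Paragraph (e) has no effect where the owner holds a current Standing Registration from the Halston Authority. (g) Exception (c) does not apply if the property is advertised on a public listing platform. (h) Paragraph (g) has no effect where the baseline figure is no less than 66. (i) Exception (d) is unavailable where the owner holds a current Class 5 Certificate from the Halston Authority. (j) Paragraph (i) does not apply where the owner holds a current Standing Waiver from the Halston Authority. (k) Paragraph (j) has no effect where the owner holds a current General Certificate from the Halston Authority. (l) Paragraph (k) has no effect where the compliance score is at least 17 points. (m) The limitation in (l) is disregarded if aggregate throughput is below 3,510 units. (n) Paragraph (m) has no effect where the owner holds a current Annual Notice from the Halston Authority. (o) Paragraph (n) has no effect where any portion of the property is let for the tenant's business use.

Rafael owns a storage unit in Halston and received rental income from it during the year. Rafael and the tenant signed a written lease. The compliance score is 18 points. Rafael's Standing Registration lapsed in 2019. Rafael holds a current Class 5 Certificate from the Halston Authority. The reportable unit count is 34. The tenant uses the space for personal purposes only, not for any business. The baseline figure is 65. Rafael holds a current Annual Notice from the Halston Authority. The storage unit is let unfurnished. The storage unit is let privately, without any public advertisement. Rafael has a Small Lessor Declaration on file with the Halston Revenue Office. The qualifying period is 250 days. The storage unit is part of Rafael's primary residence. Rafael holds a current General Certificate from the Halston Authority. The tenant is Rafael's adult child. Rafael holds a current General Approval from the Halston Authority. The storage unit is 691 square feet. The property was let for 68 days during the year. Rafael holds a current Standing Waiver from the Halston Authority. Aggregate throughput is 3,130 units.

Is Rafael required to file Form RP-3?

No — exception (d) applies; Rafael is not required to file Form RP-3.

Exception (a): a Small Lessor Declaration is on file; the number of days the property was let is 68 days, under the 71 days limit — every condition holds. But applying paragraphs (e)–(f): (e) operates against (a): a current General Approval is held. (f), which would lift (e), is inapplicable — no current Standing Registration is held. Exception (a) does not apply.
Exception (b) does not apply: the property is let unfurnished.
Exception (c) fails — a written lease is in place.
Exception (d) is satisfied on its face — the qualifying period is 250 days, meeting the 245 days threshold; the storage unit is part of the primary residence. Under paragraphs (i)–(o): (i) would limit (d) — a current Class 5 Certificate is held — but (j) sets (i) aside: (j) is triggered — a current Standing Waiver is held. (k) would limit (j) — a current General Certificate is held — but (l) sets (k) aside: (l) operates against (k): the compliance score is 18 points, meeting the 17 points threshold. (m) would limit (l) — aggregate throughput is 3,130 units, below the 3,510 units limit — but (n) sets (m) aside: (n) operates — a current Annual Notice is held. (o) is inapplicable (the space is used for personal purposes only), so (n) stands. Exception (d) stands.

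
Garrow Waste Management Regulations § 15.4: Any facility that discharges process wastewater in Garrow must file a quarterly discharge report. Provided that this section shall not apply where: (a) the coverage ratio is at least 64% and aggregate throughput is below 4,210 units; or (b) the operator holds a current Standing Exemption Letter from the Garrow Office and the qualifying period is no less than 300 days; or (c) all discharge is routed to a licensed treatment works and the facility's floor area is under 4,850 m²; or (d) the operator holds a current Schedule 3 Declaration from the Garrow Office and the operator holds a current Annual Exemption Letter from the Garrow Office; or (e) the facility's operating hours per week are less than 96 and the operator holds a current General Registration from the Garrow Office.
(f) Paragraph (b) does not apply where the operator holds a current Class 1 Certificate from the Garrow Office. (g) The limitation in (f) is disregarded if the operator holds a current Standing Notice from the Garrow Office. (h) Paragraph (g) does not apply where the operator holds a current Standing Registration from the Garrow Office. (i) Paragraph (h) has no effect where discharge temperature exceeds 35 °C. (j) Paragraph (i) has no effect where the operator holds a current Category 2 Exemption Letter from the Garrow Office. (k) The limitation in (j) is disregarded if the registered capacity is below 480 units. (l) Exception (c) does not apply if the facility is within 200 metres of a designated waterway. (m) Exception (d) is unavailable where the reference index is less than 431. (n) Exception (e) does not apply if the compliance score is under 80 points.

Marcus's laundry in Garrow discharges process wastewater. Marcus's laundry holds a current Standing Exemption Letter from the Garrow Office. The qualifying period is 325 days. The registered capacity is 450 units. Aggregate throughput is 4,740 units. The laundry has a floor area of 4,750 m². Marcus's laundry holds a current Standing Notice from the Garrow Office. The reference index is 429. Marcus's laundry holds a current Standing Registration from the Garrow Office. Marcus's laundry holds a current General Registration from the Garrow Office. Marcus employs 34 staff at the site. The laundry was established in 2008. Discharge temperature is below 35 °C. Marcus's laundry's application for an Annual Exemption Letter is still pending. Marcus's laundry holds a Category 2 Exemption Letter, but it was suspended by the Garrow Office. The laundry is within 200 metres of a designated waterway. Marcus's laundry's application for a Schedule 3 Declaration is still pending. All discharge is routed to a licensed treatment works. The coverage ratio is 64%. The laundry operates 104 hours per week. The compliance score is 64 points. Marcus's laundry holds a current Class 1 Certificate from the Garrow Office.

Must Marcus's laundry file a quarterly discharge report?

Exception (a) does not apply: aggregate throughput is 4,740 units, not below 4,210 units.
All of (b)'s requirements are met (a current Standing Exemption Letter is held; the qualifying period is 325 days, meeting the 300 days threshold). But applying paragraphs (f)–(k): (f) is triggered — a current Class 1 Certificate is held. (g) would limit (f) — a current Standing Notice is held — but (h) sets (g) aside: (h) is engaged — a current Standing Registration is held. (i) is not engaged (discharge temperature is below 35 °C), so (h) stands. (b) is therefore removed.
Exception (c) is satisfied on its face — discharge is routed to a licensed treatment works; the facility's floor area is 4,750 m², under the 4,850 m² limit. But applying paragraph (l): (l) applies — the laundry is within 200 m of a designated waterway. So (c) is unavailable.
Exception (d) fails — no current Schedule 3 Declaration is held.
Exception (e) fails — the facility's operating hours per week are 104, not less than 96.
No exception displaces § 15.4.

Yes — Marcus's laundry must file a quarterly discharge report.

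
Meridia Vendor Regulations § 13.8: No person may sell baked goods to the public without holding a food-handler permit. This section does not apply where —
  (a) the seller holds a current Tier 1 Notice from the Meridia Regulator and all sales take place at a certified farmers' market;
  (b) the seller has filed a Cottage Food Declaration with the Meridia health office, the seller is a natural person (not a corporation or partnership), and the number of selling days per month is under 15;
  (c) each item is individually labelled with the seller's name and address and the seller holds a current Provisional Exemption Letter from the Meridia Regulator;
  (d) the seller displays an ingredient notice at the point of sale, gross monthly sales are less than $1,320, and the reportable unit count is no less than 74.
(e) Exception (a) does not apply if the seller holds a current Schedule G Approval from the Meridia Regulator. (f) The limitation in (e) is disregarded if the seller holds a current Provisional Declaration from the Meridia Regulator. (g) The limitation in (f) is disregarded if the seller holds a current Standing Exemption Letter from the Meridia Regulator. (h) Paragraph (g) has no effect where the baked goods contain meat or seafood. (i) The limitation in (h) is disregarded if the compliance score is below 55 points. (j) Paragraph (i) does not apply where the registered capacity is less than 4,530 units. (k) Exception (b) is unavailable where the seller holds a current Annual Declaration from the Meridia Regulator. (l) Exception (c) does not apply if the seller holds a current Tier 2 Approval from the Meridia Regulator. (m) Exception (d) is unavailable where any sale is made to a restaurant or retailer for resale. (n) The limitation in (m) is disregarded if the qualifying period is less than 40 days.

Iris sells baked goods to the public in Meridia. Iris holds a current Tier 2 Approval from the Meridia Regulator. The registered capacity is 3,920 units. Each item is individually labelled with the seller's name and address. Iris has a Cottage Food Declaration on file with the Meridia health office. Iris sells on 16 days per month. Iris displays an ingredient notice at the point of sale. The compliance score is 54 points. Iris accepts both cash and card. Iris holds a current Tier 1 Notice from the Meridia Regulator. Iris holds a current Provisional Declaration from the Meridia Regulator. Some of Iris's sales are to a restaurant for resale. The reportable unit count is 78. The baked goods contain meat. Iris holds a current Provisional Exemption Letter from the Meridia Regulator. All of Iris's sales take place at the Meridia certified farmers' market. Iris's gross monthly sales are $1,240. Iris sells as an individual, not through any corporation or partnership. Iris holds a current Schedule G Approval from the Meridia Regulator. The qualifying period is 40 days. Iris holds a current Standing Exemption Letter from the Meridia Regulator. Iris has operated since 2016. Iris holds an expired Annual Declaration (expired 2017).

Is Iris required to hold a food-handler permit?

No — exception (a) applies; Iris is not required to hold a food-handler permit.

Exception (a): a current Tier 1 Notice is held; all sales are at a certified farmers' market — every condition holds. Under paragraphs (e)–(j): (e) would limit (a) — a current Schedule G Approval is held — but (f) sets (e) aside: (f) operates against (e): a current Provisional Declaration is held. (g) is engaged (a current Standing Exemption Letter is held), but is overridden by (h): (h) operates — the baked goods contain meat. (i) would limit (h) — the compliance score is 54 points, below the 55 points limit — but (j) sets (i) aside: (j) is triggered — the registered capacity is 3,920 units, less than the 4,530 units limit. (a) remains available.
Exception (b) fails — the number of selling days per month is 16, not under 15.
Exception (c)'s conditions are all satisfied: items are individually labelled; a current Provisional Exemption Letter is held. But applying paragraph (l): (l) operates against (c): a current Tier 2 Approval is held. (c) is therefore removed.
Exception (d)'s conditions are all satisfied: an ingredient notice is displayed; gross monthly sales are $1,240, less than the $1,320 limit; the reportable unit count is 78, meeting the 74 threshold. Turning to paragraphs (m)–(n): (m) operates against (d): some sales are to a restaurant for resale. (n) does not operate here (the qualifying period is 40 days, not less than 40 days), so (m) stands. (d) is therefore removed.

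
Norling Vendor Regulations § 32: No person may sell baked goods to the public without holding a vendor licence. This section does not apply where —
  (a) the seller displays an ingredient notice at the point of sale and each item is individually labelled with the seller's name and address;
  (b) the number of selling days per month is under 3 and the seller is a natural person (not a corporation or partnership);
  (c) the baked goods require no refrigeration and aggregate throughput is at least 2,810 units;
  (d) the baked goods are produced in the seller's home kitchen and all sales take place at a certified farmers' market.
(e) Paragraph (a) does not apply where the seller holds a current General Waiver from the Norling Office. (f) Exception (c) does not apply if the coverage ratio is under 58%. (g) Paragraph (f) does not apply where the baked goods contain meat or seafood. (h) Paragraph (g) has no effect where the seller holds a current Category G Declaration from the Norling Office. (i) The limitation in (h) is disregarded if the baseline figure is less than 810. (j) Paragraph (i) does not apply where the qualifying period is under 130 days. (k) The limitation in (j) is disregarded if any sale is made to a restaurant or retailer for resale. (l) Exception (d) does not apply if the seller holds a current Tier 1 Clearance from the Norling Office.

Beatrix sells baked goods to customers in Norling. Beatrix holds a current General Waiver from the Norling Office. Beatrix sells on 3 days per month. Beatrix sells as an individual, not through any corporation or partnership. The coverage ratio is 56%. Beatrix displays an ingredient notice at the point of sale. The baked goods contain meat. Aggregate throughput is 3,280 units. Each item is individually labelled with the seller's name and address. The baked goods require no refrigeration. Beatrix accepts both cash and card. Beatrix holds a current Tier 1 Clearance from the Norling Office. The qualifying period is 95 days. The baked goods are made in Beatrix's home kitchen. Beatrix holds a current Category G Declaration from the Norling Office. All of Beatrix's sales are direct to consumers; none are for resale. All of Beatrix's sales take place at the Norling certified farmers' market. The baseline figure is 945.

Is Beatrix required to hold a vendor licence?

Exception (a)'s conditions are all satisfied: an ingredient notice is displayed; items are individually labelled. But applying paragraph (e): (e) is triggered — a current General Waiver is held. (a) is therefore removed.
Exception (b) does not apply: the number of selling days per month is 3, not under 3.
All of (c)'s requirements are met (the baked goods are shelf-stable; aggregate throughput is 3,280 units, meeting the 2,810 units threshold). However, paragraphs (f)–(k) must be considered: (f) operates — the coverage ratio is 56%, under the 58% limit. (g) operates (the baked goods contain meat), but is set aside by (h): (h) operates against (g): a current Category G Declaration is held. (i), which would lift (h), is not engaged — the baseline figure is 945, not less than 810. Exception (c) does not apply.
Exception (d) is satisfied on its face — the baked goods are home-kitchen produced; all sales are at a certified farmers' market. But: (l) operates against (d): a current Tier 1 Clearance is held. (d) is therefore removed.
No exception displaces § 32.

Yes — Beatrix must hold a vendor licence.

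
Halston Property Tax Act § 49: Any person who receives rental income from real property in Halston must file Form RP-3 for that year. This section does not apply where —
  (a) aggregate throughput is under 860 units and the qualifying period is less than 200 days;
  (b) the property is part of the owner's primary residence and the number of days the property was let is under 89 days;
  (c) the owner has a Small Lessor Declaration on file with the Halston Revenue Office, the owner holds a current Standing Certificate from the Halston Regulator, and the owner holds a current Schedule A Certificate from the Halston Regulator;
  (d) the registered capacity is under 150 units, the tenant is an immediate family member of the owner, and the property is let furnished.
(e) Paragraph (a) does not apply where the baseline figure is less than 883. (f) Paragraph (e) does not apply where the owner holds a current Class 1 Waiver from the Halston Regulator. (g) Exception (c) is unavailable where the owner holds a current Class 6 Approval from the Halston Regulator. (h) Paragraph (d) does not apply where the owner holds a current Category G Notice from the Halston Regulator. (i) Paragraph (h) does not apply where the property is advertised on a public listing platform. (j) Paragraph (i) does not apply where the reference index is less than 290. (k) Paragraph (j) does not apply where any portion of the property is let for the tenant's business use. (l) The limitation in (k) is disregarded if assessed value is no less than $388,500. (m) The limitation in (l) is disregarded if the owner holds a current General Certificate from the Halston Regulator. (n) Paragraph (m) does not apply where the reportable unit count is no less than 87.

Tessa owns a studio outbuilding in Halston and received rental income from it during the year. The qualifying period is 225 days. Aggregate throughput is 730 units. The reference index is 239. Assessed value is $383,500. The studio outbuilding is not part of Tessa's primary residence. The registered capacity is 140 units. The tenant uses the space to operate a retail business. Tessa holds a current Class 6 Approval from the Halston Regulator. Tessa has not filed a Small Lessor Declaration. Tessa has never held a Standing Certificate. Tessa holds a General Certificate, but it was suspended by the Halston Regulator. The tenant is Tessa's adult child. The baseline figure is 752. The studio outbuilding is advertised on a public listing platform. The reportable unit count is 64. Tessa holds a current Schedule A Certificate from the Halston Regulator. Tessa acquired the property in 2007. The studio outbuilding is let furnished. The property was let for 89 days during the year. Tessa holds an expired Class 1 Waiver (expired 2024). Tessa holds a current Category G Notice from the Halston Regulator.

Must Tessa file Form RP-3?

Exception (a) fails — the qualifying period is 225 days, not less than 200 days.
Exception (b) requires that the property is part of the owner's primary residence; but the studio outbuilding is not part of the primary residence, so (b) is unavailable.
Exception (c) fails — no Small Lessor Declaration is on file.
All of (d)'s requirements are met (the registered capacity is 140 units, under the 150 units limit; the tenant is an immediate family member; the property is let furnished). Applying paragraphs (h)–(n): (h) would limit (d) — a current Category G Notice is held — but (i) sets (h) aside: (i) applies — the property is publicly advertised. (j) is engaged (the reference index is 239, less than the 290 limit), but is itself disapplied by (k): (k) operates against (j): the space is let for business use. (l) is inapplicable (assessed value is $383,500, short of $388,500), so (k) stands. Exception (d) stands.

No — exception (d) applies; Tessa is not required to file Form RP-3.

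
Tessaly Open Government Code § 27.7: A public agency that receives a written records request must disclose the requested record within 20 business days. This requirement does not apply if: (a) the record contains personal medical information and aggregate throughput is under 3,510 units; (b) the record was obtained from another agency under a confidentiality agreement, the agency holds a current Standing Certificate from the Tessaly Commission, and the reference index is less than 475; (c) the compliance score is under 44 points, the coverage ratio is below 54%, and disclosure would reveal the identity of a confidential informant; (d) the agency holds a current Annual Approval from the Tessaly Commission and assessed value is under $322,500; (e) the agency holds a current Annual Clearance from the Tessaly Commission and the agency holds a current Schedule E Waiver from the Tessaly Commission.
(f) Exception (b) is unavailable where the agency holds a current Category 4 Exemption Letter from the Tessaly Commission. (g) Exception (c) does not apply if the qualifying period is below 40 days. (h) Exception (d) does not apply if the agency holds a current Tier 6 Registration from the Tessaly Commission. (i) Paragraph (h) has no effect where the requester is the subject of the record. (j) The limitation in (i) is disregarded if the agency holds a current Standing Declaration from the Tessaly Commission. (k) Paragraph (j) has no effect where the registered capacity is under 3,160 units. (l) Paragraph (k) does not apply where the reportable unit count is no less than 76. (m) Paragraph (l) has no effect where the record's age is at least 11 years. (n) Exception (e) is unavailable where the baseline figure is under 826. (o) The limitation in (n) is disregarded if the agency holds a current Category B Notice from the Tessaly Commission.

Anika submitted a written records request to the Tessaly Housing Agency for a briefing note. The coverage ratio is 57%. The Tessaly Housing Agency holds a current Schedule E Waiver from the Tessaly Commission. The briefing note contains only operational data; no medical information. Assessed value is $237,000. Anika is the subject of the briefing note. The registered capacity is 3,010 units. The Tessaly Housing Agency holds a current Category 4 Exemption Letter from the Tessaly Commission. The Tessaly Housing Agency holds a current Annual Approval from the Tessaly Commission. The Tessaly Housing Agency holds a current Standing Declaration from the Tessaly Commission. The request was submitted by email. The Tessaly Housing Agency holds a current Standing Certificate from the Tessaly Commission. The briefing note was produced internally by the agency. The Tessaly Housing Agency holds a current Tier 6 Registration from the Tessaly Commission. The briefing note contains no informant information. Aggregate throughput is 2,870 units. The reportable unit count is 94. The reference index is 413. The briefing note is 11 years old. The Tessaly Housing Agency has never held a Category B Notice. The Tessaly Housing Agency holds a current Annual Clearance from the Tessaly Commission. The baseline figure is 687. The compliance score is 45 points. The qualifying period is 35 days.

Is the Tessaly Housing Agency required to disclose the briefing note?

Exception (a) does not apply: the briefing note contains only operational data.
Exception (b) does not apply: the briefing note was produced internally.
Exception (c) requires that the compliance score is under 44 points; but the compliance score is 45 points, not under 44 points, so (c) is unavailable.
Exception (d) is satisfied on its face — a current Annual Approval is held; assessed value is $237,000, under the $322,500 limit. Under paragraphs (h)–(m): (h) would limit (d) — a current Tier 6 Registration is held — but (i) sets (h) aside: (i) is engaged — Anika is the subject of the briefing note. (j) would limit (i) — a current Standing Declaration is held — but (k) sets (j) aside: (k) is triggered — the registered capacity is 3,010 units, under the 3,160 units limit. (l) applies (the reportable unit count is 94, meeting the 76 threshold), but is itself disapplied by (m): (m) operates against (l): the record's age is 11 years, meeting the 11 years threshold. Exception (d) stands.
All of (e)'s requirements are met (a current Annual Clearance is held; a current Schedule E Waiver is held). But: (n) operates against (e): the baseline figure is 687, under the 826 limit. (o) does not operate here (the Category B Notice is not current), so (n) stands. So (e) is unavailable.

No — exception (d) applies; the Tessaly Housing Agency is not required to disclose the briefing note.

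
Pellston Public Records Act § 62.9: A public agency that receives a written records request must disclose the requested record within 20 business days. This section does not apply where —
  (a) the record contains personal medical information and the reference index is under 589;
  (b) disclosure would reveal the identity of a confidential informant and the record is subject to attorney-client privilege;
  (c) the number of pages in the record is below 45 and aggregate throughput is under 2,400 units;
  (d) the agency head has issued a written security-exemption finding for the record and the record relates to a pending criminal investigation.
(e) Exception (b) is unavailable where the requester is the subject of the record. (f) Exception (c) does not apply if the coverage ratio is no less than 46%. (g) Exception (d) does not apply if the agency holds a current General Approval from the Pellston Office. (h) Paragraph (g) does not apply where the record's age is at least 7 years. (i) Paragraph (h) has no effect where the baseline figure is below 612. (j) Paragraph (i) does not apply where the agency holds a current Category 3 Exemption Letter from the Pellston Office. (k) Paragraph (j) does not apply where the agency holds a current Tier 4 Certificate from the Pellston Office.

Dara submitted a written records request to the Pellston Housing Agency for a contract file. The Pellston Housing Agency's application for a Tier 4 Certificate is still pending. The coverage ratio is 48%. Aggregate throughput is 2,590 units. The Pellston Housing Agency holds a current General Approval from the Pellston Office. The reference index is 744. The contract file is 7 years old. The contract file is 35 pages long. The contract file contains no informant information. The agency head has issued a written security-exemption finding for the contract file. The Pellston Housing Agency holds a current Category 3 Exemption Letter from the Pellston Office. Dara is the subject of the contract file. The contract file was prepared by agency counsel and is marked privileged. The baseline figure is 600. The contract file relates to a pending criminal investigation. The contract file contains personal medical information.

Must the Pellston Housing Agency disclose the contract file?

Exception (a) does not apply: the reference index is 744, not under 589.
Exception (b) requires that disclosure would reveal the identity of a confidential informant; but the contract file contains no informant information, so (b) is unavailable.
Exception (c) fails — aggregate throughput is 2,590 units, not under 2,400 units.
All of (d)'s requirements are met (a written security-exemption finding has been issued; the contract file relates to a pending investigation). As to paragraphs (g)–(k): (g) would limit (d) — a current General Approval is held — but (h) sets (g) aside: (h) operates against (g): the record's age is 7 years, meeting the 7 years threshold. (i) applies (the baseline figure is 600, below the 612 limit), but is displaced by (j): (j) operates against (i): a current Category 3 Exemption Letter is held. (k), which would lift (j), is inapplicable — the Tier 4 Certificate is not current. So (d) applies.

No — exception (d) applies; the Pellston Housing Agency is not required to disclose the contract file.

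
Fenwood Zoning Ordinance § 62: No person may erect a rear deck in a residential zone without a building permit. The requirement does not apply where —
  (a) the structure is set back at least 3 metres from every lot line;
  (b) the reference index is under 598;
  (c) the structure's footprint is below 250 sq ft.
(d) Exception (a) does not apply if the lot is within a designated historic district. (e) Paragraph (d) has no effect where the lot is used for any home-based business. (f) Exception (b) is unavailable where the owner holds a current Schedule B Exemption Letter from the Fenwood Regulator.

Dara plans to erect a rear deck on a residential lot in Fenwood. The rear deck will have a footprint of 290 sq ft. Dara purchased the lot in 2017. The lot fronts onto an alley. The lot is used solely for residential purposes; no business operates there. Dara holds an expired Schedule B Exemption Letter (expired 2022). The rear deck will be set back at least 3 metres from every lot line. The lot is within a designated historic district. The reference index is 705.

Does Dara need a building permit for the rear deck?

Exception (a)'s conditions are all satisfied: the setback is at least 3 m on every side. However, paragraphs (d)–(e) must be considered: (d) is triggered — the lot is in a historic district. (e) is not triggered (the lot is solely residential), so (d) stands. So (a) is unavailable.
Exception (b) fails — the reference index is 705, not under 598.
Exception (c) requires that the structure's footprint is below 250 sq ft; but the structure's footprint is 290 sq ft, not below 250 sq ft, so (c) is unavailable.
Every exception is unavailable, so the rule governs.

Yes — Dara must obtain a building permit.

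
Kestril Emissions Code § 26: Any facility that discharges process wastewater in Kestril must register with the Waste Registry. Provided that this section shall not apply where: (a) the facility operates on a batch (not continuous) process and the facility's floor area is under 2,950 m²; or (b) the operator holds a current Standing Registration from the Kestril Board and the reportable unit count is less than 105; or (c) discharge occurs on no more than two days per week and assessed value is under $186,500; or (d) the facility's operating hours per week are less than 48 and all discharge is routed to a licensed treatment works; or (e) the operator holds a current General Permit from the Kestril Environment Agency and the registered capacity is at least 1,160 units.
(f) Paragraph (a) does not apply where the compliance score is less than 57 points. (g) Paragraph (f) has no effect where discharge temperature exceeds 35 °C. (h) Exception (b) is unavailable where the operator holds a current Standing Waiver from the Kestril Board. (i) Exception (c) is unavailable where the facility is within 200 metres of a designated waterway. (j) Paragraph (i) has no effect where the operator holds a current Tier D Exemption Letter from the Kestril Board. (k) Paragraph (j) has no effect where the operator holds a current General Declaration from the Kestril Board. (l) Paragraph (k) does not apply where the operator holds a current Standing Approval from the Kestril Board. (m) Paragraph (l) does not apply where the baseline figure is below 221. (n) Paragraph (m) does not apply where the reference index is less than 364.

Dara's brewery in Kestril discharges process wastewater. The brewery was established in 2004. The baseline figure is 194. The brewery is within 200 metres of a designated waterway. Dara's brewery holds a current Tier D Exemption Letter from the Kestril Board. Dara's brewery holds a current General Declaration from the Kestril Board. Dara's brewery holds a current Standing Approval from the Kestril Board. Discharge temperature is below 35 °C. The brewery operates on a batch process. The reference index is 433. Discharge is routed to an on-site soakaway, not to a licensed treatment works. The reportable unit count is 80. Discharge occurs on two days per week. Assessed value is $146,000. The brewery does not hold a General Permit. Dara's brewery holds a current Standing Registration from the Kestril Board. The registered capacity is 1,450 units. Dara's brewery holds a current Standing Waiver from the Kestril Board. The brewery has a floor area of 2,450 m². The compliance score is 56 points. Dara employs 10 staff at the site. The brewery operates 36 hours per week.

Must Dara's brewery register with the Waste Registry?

Yes — Dara's brewery must register with the Waste Registry.

Exception (a)'s conditions are all satisfied: the facility operates on a batch process; the facility's floor area is 2,450 m², under the 2,950 m² limit. But: (f) applies — the compliance score is 56 points, less than the 57 points limit. (g), which would lift (f), is inapplicable — discharge temperature is below 35 °C. Exception (a) does not apply.
Exception (b)'s conditions are all satisfied: a current Standing Registration is held; the reportable unit count is 80, less than the 105 limit. But applying paragraph (h): (h) operates against (b): a current Standing Waiver is held. Exception (b) does not apply.
Exception (c)'s conditions are all satisfied: discharge occurs on no more than two days per week; assessed value is $146,000, under the $186,500 limit. Turning to paragraphs (i)–(n): (i) operates — the brewery is within 200 m of a designated waterway. (j) is engaged (a current Tier D Exemption Letter is held), but is set aside by (k): (k) operates — a current General Declaration is held. (l) is triggered (a current Standing Approval is held), but is displaced by (m): (m) operates against (l): the baseline figure is 194, below the 221 limit. (n) does not operate here (the reference index is 433, not less than 364), so (m) stands. Exception (c) does not apply.
Exception (d) requires that all discharge is routed to a licensed treatment works; but discharge is not routed to a licensed treatment works, so (d) is unavailable.
Exception (e) requires that the operator holds a current General Permit from the Kestril Environment Agency; but no General Permit is held, so (e) is unavailable.
No exception is made out. Dara's brewery falls within the general rule.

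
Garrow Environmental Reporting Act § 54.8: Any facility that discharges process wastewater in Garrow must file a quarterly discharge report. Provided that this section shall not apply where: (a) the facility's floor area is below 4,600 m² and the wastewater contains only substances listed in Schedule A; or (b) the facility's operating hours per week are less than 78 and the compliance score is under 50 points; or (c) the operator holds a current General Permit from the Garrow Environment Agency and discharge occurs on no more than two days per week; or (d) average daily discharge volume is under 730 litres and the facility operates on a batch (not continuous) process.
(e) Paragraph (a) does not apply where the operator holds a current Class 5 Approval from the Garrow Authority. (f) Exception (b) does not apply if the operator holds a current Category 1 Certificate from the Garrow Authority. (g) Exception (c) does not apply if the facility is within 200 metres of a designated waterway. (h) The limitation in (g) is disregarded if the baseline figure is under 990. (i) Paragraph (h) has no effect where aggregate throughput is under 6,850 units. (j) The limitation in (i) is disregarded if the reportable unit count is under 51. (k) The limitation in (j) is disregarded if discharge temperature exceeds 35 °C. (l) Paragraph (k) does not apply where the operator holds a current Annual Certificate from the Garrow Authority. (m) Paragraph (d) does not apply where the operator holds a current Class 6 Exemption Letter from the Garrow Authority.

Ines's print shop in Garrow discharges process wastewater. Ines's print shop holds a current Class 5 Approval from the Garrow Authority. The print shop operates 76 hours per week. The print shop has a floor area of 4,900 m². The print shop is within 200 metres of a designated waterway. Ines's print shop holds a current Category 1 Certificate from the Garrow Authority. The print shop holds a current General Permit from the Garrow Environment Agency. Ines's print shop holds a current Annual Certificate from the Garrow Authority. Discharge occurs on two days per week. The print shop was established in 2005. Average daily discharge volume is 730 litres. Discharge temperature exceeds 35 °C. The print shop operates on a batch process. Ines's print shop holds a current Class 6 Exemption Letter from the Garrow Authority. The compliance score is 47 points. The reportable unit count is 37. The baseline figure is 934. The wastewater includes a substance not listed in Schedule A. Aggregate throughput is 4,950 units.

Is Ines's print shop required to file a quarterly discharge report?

No — exception (c) applies; Ines's print shop is not required to file a quarterly discharge report.

Exception (a) does not apply: the facility's floor area is 4,900 m², not below 4,600 m².
All of (b)'s requirements are met (the facility's operating hours per week are 76, less than the 78 limit; the compliance score is 47 points, under the 50 points limit). But applying paragraph (f): (f) operates against (b): a current Category 1 Certificate is held. (b) is therefore removed.
Exception (c) is satisfied on its face — a current General Permit is held; discharge occurs on no more than two days per week. Considering the limiting provisions: (g) is engaged (the print shop is within 200 m of a designated waterway), but is overridden by (h): (h) operates against (g): the baseline figure is 934, under the 990 limit. (i) would limit (h) — aggregate throughput is 4,950 units, under the 6,850 units limit — but (j) sets (i) aside: (j) operates against (i): the reportable unit count is 37, under the 51 limit. (k) applies (discharge temperature exceeds 35 °C), but is overridden by (l): (l) operates — a current Annual Certificate is held. (c) remains available.
Exception (d) fails — average daily discharge volume is 730 litres, not under 730 litres.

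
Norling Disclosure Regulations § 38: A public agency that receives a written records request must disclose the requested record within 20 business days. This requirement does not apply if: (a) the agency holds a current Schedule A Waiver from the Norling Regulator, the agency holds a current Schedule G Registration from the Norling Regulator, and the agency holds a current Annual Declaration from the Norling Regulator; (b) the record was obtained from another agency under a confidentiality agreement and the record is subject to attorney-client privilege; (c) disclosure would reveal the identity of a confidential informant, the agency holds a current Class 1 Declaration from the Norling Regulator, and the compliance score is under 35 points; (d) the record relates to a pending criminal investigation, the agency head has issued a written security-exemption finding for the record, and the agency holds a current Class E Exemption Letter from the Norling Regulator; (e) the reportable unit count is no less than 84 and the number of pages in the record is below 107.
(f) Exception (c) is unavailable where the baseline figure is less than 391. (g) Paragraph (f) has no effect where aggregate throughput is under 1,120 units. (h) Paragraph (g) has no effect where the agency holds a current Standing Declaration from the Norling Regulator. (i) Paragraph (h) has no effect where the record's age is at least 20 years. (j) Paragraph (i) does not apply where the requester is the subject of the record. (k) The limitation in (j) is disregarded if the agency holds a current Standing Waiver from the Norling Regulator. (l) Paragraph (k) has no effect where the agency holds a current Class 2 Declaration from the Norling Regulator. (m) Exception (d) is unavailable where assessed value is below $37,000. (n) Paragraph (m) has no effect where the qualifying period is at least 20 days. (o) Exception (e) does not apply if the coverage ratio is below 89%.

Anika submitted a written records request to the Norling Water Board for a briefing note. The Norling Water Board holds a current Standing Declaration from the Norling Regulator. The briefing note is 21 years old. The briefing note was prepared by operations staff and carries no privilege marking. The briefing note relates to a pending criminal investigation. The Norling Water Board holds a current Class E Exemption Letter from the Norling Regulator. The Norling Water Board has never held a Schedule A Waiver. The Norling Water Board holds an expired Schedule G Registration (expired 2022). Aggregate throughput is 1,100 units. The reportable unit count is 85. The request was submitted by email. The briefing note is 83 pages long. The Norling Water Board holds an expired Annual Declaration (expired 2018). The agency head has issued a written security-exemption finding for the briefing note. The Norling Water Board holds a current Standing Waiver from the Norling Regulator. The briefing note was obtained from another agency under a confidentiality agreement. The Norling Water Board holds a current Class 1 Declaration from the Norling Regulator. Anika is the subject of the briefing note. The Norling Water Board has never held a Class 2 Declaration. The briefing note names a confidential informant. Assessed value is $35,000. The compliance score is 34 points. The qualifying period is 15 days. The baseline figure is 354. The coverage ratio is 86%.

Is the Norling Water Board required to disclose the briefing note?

No — exception (c) applies; the Norling Water Board is not required to disclose the briefing note.

Exception (a) fails — the Schedule A Waiver is not current.
Exception (b) does not apply: the briefing note carries no privilege marking.
Exception (c) is satisfied on its face — the briefing note names a confidential informant; a current Class 1 Declaration is held; the compliance score is 34 points, under the 35 points limit. As to paragraphs (f)–(l): (f) is engaged (the baseline figure is 354, less than the 391 limit), but yields to (g): (g) operates against (f): aggregate throughput is 1,100 units, under the 1,120 units limit. (h) would limit (g) — a current Standing Declaration is held — but (i) sets (h) aside: (i) operates — the record's age is 21 years, meeting the 20 years threshold. (j) applies (Anika is the subject of the briefing note), but is itself disapplied by (k): (k) applies — a current Standing Waiver is held. (l), which would lift (k), does not operate here — the Class 2 Declaration is not current. So (c) applies.
Exception (d): the briefing note relates to a pending investigation; a written security-exemption finding has been issued; a current Class E Exemption Letter is held — every condition holds. But applying paragraphs (m)–(n): (m) operates against (d): assessed value is $35,000, below the $37,000 limit. (n), which would lift (m), is inapplicable — the qualifying period is 15 days, short of 20 days. So (d) is unavailable.
Exception (e) is satisfied on its face — the reportable unit count is 85, meeting the 84 threshold; the number of pages in the record is 83, below the 107 limit. But applying paragraph (o): (o) operates against (e): the coverage ratio is 86%, below the 89% limit. So (e) is unavailable.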